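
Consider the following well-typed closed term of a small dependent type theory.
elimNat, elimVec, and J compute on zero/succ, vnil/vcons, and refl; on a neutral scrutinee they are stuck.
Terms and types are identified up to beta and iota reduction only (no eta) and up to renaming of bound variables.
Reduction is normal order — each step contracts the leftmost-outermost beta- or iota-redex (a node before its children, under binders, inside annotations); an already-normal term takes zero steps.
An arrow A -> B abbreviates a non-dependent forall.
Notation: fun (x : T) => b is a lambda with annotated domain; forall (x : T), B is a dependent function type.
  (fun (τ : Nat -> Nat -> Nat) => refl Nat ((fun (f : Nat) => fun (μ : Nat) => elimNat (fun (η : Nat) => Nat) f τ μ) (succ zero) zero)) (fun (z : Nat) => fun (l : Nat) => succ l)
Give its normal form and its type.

reduced normal form:
  refl Nat (succ zero)
inferred type:
  Eq Nat (succ zero) (succ zero)


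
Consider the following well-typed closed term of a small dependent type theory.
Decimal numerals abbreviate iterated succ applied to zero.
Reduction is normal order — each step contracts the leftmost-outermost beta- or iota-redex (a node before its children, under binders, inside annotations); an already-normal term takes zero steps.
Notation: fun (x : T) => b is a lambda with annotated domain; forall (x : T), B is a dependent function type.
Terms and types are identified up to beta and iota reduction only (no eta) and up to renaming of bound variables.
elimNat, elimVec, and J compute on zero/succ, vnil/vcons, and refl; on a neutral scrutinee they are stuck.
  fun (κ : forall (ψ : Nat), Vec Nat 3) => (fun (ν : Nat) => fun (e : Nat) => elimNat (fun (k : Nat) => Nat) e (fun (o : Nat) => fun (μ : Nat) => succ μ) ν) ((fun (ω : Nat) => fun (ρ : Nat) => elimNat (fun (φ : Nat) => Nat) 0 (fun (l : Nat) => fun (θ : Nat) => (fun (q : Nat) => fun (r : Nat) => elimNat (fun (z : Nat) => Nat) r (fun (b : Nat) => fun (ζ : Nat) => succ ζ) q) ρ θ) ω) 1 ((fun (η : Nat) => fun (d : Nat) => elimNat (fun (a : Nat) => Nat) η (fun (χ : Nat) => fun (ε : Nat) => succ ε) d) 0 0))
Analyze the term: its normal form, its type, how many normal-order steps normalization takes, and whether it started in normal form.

reduced normal form:
  fun (κ : forall (ψ : Nat), Vec Nat 3) => fun (ν : Nat) => ν
inferred type:
  forall (κ : forall (ψ : Nat), Vec Nat 3), forall (ν : Nat), Nat
normal-order step count: 14
term was already normal: no
first redex: a beta-redex


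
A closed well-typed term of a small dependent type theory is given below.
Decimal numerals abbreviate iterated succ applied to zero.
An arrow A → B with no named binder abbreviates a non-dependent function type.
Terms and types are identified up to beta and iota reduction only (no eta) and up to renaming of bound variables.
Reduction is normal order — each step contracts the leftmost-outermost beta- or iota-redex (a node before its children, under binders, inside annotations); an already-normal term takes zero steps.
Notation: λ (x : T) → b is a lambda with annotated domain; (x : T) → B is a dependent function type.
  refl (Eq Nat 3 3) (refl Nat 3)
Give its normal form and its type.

reduced normal form:
  refl (Eq Nat 3 3) (refl Nat 3)
the term's type:
  Eq (Eq Nat 3 3) (refl Nat 3) (refl Nat 3)
observation: the term is already in normal form.


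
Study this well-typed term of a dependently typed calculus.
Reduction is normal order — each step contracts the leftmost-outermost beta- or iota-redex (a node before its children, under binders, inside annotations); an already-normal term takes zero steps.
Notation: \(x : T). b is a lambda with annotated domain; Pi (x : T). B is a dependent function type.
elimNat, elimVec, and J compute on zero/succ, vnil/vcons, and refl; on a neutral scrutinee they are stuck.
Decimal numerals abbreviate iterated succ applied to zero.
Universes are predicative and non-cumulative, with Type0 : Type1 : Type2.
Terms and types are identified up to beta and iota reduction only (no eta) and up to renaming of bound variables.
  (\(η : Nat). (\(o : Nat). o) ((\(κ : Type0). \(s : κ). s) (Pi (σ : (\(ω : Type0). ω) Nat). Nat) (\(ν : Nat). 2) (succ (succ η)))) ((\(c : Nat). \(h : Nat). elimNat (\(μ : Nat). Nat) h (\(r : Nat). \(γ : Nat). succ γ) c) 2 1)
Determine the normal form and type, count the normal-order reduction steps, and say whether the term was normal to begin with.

resulting normal form:
  2
type:
  Nat
reduction steps (normal order): 5
started in normal form: no
first contracted redex: a beta-redex


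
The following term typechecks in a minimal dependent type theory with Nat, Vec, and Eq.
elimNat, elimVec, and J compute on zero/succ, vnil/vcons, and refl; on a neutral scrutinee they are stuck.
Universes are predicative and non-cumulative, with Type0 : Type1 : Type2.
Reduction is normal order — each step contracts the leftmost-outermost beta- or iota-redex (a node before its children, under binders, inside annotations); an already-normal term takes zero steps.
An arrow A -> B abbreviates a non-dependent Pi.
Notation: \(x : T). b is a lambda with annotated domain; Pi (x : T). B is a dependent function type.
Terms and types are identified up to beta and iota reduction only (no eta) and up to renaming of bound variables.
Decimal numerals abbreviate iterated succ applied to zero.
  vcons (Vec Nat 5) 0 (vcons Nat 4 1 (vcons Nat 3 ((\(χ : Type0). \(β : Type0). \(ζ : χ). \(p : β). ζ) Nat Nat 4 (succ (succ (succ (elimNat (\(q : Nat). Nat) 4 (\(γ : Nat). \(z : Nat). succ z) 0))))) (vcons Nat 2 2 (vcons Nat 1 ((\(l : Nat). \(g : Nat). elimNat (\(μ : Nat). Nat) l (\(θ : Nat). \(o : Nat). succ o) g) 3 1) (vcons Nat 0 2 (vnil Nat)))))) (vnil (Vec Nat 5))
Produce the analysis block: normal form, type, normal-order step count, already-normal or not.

reduced normal form:
  vcons (Vec Nat 5) 0 (vcons Nat 4 1 (vcons Nat 3 4 (vcons Nat 2 2 (vcons Nat 1 4 (vcons Nat 0 2 (vnil Nat)))))) (vnil (Vec Nat 5))
inferred type:
  Vec (Vec Nat 5) 1
steps to reach normal form (normal order): 10
started in normal form: no
first redex: a beta-redex


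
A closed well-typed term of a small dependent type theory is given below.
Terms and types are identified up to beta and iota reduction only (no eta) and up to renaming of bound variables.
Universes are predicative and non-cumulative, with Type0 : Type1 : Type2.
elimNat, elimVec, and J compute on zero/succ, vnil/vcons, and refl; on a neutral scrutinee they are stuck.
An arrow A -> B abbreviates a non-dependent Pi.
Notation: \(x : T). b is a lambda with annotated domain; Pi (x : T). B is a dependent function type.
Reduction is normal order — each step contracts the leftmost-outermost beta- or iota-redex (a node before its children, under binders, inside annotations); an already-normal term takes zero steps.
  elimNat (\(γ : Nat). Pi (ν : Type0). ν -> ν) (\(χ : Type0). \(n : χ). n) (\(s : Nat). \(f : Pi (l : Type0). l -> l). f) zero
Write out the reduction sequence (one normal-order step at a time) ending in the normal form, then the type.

reduction (normal order):
  elimNat (\(γ : Nat). Pi (ν : Type0). ν -> ν) (\(χ : Type0). \(n : χ). n) (\(s : Nat). \(f : Pi (l : Type0). l -> l). f) zero
  ~> \(γ : Type0). \(ν : γ). ν
inferred type:
  Pi (γ : Type0). γ -> γ


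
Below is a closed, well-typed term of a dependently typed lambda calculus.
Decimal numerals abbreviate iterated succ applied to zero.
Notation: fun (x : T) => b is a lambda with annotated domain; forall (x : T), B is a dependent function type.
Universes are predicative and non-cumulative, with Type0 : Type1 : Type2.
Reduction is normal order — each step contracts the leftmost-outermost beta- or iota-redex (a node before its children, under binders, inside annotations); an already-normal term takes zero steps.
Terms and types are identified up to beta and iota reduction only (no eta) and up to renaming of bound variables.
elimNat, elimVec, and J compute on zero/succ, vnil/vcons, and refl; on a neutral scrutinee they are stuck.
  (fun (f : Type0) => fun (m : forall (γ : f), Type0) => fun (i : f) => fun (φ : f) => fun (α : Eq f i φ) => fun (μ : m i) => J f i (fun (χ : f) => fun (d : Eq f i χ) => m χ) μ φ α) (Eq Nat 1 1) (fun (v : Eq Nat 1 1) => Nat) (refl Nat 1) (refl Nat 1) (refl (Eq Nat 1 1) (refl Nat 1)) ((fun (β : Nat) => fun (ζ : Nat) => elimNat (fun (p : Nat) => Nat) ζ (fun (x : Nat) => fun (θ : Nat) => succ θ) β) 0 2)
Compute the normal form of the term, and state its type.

resulting normal form:
  2
inferred type:
  Nat
observation: contracting a beta-redex first, the term normalizes in 10 steps.


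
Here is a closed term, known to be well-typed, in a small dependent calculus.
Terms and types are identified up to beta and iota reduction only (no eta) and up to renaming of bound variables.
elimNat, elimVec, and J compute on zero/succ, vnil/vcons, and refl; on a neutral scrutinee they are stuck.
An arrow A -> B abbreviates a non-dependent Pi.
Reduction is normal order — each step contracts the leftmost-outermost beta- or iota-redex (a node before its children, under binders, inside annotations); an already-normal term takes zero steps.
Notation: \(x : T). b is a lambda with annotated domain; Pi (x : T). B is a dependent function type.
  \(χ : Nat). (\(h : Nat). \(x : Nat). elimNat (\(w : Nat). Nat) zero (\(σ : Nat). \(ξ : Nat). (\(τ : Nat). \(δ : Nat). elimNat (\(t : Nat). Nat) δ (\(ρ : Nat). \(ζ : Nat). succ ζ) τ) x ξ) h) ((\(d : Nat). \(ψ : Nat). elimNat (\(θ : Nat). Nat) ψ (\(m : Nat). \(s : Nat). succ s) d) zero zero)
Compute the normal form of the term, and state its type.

resulting normal form:
  \(χ : Nat). \(h : Nat). zero
inferred type:
  Nat -> Nat -> Nat


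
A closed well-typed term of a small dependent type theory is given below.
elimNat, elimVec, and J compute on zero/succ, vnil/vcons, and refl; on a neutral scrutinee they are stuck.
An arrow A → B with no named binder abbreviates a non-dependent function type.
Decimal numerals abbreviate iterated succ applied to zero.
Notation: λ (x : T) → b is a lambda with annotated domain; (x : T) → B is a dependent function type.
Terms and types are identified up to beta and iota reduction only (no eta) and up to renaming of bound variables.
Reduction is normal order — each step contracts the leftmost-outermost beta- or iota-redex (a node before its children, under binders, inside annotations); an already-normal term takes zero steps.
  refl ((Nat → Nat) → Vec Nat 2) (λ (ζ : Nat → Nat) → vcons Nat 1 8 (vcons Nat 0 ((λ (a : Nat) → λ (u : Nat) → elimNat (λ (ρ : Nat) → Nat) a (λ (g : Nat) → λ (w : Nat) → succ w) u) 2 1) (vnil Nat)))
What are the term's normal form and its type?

reduced normal form:
  refl ((Nat → Nat) → Vec Nat 2) (λ (ζ : Nat → Nat) → vcons Nat 1 8 (vcons Nat 0 3 (vnil Nat)))
inferred type:
  Eq ((Nat → Nat) → Vec Nat 2) (λ (ζ : Nat → Nat) → vcons Nat 1 8 (vcons Nat 0 3 (vnil Nat))) (λ (a : Nat → Nat) → vcons Nat 1 8 (vcons Nat 0 3 (vnil Nat)))


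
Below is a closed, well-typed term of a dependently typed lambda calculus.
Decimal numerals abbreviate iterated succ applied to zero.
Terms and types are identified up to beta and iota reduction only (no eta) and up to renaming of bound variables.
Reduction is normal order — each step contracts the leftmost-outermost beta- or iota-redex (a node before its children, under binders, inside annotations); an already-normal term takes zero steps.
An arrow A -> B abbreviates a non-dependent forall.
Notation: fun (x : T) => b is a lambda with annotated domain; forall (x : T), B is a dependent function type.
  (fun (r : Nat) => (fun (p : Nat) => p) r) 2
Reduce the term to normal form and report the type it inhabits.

reduced normal form:
  2
inferred type:
  Nat


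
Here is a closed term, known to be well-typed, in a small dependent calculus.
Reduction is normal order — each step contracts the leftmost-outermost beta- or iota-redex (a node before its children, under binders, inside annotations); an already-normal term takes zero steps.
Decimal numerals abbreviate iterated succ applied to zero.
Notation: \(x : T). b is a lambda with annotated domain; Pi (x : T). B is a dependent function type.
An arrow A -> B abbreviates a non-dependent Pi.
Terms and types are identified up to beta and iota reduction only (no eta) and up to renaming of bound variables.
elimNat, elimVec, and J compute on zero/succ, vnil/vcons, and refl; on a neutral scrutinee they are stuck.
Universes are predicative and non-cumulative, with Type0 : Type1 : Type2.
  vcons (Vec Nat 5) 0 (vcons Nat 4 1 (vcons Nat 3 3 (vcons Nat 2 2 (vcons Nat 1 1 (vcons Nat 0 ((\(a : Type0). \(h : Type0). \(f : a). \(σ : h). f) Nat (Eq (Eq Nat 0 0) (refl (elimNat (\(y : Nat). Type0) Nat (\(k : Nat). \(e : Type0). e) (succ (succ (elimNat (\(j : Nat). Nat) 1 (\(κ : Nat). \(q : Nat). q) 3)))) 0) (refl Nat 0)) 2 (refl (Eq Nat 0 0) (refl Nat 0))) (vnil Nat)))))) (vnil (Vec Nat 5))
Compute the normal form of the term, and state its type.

reduced normal form:
  vcons (Vec Nat 5) 0 (vcons Nat 4 1 (vcons Nat 3 3 (vcons Nat 2 2 (vcons Nat 1 1 (vcons Nat 0 2 (vnil Nat)))))) (vnil (Vec Nat 5))
the term's type:
  Vec (Vec Nat 5) 1


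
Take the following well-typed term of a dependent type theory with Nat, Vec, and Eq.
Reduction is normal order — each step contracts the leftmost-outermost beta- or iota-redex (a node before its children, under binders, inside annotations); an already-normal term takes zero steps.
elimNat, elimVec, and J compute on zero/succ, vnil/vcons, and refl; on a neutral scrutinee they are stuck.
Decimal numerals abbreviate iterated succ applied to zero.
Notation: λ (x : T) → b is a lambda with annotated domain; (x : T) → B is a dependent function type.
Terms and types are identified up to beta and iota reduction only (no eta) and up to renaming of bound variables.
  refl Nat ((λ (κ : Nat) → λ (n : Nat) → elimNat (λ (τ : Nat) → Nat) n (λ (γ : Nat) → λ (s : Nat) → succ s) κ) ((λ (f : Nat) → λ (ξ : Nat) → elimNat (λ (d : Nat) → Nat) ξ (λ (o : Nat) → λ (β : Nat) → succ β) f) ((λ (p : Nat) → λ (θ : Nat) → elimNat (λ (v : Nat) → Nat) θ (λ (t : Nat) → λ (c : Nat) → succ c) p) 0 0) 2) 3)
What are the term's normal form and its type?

resulting normal form:
  refl Nat 5
inferred type:
  Eq Nat 5 5
observation: reduction starts at a beta-redex, and 15 normal-order steps reach the normal form.


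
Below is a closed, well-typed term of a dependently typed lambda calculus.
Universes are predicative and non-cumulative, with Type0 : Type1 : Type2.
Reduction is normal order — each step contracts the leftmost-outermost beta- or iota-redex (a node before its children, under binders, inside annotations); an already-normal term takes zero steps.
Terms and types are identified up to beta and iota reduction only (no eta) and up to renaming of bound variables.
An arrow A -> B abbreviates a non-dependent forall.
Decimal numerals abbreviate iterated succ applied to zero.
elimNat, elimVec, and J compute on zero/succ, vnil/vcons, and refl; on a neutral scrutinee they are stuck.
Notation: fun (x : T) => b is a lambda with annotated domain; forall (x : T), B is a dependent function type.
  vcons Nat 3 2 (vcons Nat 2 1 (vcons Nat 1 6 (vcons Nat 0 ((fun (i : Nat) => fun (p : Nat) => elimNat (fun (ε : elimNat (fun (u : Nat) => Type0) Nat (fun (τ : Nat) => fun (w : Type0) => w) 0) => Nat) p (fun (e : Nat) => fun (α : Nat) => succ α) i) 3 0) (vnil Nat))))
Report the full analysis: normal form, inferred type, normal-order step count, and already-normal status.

reduced normal form:
  vcons Nat 3 2 (vcons Nat 2 1 (vcons Nat 1 6 (vcons Nat 0 3 (vnil Nat))))
inferred type:
  Vec Nat 4
reduction steps (normal order): 12
already normal: no
first redex: a beta-redex


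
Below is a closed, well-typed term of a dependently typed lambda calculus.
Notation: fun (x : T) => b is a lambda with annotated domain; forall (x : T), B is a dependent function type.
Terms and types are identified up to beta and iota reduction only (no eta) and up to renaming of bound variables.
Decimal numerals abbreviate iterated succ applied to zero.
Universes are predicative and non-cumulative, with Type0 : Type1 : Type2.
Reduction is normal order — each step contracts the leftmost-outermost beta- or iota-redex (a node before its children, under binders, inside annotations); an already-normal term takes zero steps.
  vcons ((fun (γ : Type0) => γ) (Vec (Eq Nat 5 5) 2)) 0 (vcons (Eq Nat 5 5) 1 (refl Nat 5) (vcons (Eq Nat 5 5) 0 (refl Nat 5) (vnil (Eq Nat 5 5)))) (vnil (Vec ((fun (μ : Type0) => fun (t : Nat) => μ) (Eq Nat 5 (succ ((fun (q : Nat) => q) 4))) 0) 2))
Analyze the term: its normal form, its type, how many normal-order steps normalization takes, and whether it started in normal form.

normal form:
  vcons (Vec (Eq Nat 5 5) 2) 0 (vcons (Eq Nat 5 5) 1 (refl Nat 5) (vcons (Eq Nat 5 5) 0 (refl Nat 5) (vnil (Eq Nat 5 5)))) (vnil (Vec (Eq Nat 5 5) 2))
inferred type:
  Vec (Vec (Eq Nat 5 5) 2) 1
steps to reach normal form (normal order): 4
started in normal form: no
first redex: a beta-redex


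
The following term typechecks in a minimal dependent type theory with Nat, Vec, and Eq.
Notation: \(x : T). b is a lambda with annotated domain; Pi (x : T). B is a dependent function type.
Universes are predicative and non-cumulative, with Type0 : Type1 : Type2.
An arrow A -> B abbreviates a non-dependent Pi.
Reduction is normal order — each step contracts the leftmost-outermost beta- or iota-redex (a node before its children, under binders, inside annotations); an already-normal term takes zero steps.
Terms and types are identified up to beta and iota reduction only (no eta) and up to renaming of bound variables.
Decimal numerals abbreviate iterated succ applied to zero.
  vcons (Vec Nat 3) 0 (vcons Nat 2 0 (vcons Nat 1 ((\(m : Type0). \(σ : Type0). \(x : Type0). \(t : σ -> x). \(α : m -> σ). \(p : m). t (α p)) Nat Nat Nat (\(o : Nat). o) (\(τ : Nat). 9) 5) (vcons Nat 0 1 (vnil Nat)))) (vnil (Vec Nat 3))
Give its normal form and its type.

normal form:
  vcons (Vec Nat 3) 0 (vcons Nat 2 0 (vcons Nat 1 9 (vcons Nat 0 1 (vnil Nat)))) (vnil (Vec Nat 3))
the term's type:
  Vec (Vec Nat 3) 1


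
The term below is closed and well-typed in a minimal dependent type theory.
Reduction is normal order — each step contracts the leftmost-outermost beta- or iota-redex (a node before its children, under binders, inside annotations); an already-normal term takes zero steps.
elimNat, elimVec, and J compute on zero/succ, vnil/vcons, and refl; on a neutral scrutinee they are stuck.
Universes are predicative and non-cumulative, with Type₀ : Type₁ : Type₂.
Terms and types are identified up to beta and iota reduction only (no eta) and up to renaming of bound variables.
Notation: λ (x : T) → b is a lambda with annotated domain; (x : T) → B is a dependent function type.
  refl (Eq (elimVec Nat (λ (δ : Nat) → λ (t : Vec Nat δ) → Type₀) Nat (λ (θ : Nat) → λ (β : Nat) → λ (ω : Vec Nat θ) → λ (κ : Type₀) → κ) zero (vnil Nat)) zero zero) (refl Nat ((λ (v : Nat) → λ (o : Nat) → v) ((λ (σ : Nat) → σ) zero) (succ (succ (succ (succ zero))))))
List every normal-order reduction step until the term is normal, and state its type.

normal-order reduction:
  refl (Eq (elimVec Nat (λ (δ : Nat) → λ (t : Vec Nat δ) → Type₀) Nat (λ (θ : Nat) → λ (β : Nat) → λ (ω : Vec Nat θ) → λ (κ : Type₀) → κ) zero (vnil Nat)) zero zero) (refl Nat ((λ (v : Nat) → λ (o : Nat) → v) ((λ (σ : Nat) → σ) zero) (succ (succ (succ (succ zero))))))
  ~> refl (Eq Nat zero zero) (refl Nat ((λ (δ : Nat) → λ (t : Nat) → δ) ((λ (θ : Nat) → θ) zero) (succ (succ (succ (succ zero))))))
  ~> refl (Eq Nat zero zero) (refl Nat ((λ (δ : Nat) → (λ (t : Nat) → t) zero) (succ (succ (succ (succ zero))))))
  ~> refl (Eq Nat zero zero) (refl Nat ((λ (δ : Nat) → δ) zero))
  ~> refl (Eq Nat zero zero) (refl Nat zero)
the term's type:
  Eq (Eq Nat zero zero) (refl Nat zero) (refl Nat zero)


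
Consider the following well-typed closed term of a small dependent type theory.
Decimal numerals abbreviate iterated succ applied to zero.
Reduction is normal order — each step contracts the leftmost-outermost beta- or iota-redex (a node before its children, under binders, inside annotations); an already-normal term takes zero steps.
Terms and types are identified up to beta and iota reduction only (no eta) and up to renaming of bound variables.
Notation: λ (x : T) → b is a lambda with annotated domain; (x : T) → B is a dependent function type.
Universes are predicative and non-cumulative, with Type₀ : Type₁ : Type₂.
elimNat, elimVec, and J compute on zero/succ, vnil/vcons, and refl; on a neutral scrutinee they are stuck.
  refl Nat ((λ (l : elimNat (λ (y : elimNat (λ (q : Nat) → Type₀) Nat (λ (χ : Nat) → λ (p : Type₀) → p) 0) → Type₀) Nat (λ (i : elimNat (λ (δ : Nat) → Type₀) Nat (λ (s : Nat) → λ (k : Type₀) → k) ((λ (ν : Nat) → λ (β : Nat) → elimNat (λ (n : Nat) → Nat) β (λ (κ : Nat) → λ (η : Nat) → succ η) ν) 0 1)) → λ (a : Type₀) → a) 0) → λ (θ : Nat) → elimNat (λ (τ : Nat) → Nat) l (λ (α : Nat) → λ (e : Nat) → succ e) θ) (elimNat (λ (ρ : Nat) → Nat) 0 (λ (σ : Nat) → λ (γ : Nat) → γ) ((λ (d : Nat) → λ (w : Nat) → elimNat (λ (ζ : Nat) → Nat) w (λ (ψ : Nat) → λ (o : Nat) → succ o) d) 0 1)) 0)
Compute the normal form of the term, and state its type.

normal form:
  refl Nat 0
inferred type:
  Eq Nat 0 0
observation: the leftmost-outermost redex is a beta-redex, and normalization takes 10 steps.


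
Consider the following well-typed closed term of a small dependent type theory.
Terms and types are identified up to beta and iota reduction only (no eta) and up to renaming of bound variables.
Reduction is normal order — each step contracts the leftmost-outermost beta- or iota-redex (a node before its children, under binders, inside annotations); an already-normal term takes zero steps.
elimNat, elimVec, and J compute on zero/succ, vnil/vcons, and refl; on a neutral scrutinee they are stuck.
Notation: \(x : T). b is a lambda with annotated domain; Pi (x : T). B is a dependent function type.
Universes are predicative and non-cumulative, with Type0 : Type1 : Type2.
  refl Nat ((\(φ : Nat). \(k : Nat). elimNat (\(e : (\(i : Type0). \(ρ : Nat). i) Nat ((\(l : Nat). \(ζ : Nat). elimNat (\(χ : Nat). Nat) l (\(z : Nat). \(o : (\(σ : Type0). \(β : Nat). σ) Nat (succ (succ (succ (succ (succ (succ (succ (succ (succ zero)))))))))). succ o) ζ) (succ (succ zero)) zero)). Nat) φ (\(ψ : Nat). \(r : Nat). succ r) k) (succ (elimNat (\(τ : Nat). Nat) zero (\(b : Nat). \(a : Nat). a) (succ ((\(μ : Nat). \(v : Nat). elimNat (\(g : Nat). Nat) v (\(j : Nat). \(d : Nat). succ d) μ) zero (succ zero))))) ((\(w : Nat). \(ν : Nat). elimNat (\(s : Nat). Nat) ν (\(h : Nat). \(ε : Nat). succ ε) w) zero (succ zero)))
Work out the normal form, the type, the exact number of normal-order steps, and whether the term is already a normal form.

resulting normal form:
  refl Nat (succ (succ zero))
type:
  Eq Nat (succ (succ zero)) (succ (succ zero))
steps to reach normal form (normal order): 21
already normal: no
first redex: a beta-redex


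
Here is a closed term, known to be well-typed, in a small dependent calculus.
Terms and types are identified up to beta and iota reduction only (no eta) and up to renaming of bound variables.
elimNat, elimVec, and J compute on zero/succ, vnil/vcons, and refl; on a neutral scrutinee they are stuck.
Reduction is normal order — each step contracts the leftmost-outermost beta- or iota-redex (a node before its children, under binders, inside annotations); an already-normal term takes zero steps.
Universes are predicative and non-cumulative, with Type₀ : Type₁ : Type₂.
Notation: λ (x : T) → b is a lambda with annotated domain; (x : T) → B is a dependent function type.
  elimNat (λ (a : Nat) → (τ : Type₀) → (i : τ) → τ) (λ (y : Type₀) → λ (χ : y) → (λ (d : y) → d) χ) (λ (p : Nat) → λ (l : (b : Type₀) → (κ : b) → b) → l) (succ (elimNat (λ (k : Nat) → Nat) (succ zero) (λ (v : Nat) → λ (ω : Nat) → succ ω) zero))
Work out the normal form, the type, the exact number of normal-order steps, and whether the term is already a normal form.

reduced normal form:
  λ (a : Type₀) → λ (τ : a) → τ
type:
  (a : Type₀) → (τ : a) → a
steps to reach normal form (normal order): 9
term was already normal: no
first contracted redex: an elimNat iota-redex


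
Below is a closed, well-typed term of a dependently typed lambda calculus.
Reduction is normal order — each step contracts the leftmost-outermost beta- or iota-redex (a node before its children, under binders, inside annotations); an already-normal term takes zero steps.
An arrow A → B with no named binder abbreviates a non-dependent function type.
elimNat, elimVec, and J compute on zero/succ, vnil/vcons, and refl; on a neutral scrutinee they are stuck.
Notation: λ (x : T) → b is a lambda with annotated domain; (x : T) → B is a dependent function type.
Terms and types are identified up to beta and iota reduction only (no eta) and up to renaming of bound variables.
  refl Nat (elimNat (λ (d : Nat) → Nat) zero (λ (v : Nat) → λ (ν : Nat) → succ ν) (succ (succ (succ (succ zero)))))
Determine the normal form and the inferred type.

resulting normal form:
  refl Nat (succ (succ (succ (succ zero))))
inferred type:
  Eq Nat (succ (succ (succ (succ zero)))) (succ (succ (succ (succ zero))))
observation: 13 normal-order steps normalize the term, beginning with an elimNat iota-redex.


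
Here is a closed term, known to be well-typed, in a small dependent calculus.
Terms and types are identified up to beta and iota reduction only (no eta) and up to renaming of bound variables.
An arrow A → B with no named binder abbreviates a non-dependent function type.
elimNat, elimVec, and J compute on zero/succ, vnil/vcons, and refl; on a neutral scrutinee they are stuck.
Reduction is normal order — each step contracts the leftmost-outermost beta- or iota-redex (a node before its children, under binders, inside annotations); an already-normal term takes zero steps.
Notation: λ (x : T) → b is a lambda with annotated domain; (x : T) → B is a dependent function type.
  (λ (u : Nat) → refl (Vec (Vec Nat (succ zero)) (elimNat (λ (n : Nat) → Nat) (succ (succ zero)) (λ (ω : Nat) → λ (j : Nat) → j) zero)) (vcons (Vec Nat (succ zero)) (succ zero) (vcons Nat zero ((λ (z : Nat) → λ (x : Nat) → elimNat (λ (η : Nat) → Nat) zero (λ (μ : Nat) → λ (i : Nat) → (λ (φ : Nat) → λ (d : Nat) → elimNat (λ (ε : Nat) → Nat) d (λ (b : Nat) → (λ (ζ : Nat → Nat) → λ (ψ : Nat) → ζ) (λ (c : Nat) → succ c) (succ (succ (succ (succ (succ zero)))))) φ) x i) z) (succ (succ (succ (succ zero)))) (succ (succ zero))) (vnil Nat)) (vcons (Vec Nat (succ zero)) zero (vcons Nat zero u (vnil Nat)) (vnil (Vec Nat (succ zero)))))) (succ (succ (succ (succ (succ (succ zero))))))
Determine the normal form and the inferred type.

normal form:
  refl (Vec (Vec Nat (succ zero)) (succ (succ zero))) (vcons (Vec Nat (succ zero)) (succ zero) (vcons Nat zero (succ (succ (succ (succ (succ (succ (succ (succ zero)))))))) (vnil Nat)) (vcons (Vec Nat (succ zero)) zero (vcons Nat zero (succ (succ (succ (succ (succ (succ zero)))))) (vnil Nat)) (vnil (Vec Nat (succ zero)))))
inferred type:
  Eq (Vec (Vec Nat (succ zero)) (succ (succ zero))) (vcons (Vec Nat (succ zero)) (succ zero) (vcons Nat zero (succ (succ (succ (succ (succ (succ (succ (succ zero)))))))) (vnil Nat)) (vcons (Vec Nat (succ zero)) zero (vcons Nat zero (succ (succ (succ (succ (succ (succ zero)))))) (vnil Nat)) (vnil (Vec Nat (succ zero))))) (vcons (Vec Nat (succ zero)) (succ zero) (vcons Nat zero (succ (succ (succ (succ (succ (succ (succ (succ zero)))))))) (vnil Nat)) (vcons (Vec Nat (succ zero)) zero (vcons Nat zero (succ (succ (succ (succ (succ (succ zero)))))) (vnil Nat)) (vnil (Vec Nat (succ zero)))))
observation: 69 normal-order steps normalize the term, beginning with a beta-redex.


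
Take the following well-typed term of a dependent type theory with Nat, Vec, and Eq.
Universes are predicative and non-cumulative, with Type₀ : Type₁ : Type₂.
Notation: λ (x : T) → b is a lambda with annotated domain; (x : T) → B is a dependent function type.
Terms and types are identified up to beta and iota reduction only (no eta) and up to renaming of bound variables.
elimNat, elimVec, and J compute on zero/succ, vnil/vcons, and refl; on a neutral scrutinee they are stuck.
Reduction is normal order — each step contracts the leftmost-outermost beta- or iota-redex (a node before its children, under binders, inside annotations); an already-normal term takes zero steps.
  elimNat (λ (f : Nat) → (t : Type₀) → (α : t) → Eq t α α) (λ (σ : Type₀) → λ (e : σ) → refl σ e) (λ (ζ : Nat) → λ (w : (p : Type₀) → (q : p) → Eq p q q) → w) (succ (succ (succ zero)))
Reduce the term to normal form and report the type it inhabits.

reduced normal form:
  λ (f : Type₀) → λ (t : f) → refl f t
the term's type:
  (f : Type₀) → (t : f) → Eq f t t
observation: normalization takes exactly 10 steps under the normal-order strategy.


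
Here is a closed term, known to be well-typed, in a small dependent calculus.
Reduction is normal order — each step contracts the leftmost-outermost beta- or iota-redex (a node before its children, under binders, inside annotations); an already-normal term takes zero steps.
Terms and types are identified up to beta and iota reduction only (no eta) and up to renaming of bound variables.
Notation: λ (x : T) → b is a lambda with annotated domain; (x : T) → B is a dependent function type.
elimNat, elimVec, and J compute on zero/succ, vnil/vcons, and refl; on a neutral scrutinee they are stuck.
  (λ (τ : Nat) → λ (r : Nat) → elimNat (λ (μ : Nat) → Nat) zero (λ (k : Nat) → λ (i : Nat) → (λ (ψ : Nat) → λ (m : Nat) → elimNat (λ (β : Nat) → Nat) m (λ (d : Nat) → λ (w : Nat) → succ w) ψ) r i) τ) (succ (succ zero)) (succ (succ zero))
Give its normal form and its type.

reduced normal form:
  succ (succ (succ (succ zero)))
type:
  Nat


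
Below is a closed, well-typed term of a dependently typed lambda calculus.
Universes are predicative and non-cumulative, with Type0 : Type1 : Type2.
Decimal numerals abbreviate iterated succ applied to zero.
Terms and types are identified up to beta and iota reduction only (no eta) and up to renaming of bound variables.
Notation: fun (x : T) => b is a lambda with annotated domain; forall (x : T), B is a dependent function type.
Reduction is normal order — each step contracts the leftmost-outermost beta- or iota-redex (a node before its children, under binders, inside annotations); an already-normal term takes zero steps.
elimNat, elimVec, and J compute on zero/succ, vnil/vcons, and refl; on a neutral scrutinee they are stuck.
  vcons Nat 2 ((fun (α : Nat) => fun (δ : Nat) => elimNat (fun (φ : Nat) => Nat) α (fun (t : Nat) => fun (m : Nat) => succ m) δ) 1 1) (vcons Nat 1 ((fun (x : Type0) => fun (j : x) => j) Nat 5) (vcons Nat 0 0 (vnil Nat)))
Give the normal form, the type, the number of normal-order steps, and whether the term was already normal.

normal form:
  vcons Nat 2 2 (vcons Nat 1 5 (vcons Nat 0 0 (vnil Nat)))
inferred type:
  Vec Nat 3
steps to reach normal form (normal order): 8
term was already normal: no
first redex: a beta-redex


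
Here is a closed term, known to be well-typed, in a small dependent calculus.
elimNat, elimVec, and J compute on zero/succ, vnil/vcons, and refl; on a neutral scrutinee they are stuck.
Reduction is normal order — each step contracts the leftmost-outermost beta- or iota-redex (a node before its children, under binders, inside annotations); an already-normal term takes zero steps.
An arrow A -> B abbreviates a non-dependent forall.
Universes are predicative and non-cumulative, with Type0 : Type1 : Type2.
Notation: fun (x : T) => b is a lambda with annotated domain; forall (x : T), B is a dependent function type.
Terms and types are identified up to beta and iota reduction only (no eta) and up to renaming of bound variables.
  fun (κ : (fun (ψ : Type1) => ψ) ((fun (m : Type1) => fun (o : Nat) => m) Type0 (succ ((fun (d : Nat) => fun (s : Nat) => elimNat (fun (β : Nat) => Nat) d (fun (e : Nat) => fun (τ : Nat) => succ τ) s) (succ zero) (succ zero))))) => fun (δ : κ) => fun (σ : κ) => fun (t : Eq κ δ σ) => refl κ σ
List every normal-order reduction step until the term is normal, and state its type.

normal-order reduction sequence:
  fun (κ : (fun (ψ : Type1) => ψ) ((fun (m : Type1) => fun (o : Nat) => m) Type0 (succ ((fun (d : Nat) => fun (s : Nat) => elimNat (fun (β : Nat) => Nat) d (fun (e : Nat) => fun (τ : Nat) => succ τ) s) (succ zero) (succ zero))))) => fun (δ : κ) => fun (σ : κ) => fun (t : Eq κ δ σ) => refl κ σ
  ~> fun (κ : (fun (ψ : Type1) => fun (m : Nat) => ψ) Type0 (succ ((fun (o : Nat) => fun (d : Nat) => elimNat (fun (s : Nat) => Nat) o (fun (β : Nat) => fun (e : Nat) => succ e) d) (succ zero) (succ zero)))) => fun (τ : κ) => fun (δ : κ) => fun (σ : Eq κ τ δ) => refl κ δ
  ~> fun (κ : (fun (ψ : Nat) => Type0) (succ ((fun (m : Nat) => fun (o : Nat) => elimNat (fun (d : Nat) => Nat) m (fun (s : Nat) => fun (β : Nat) => succ β) o) (succ zero) (succ zero)))) => fun (e : κ) => fun (τ : κ) => fun (δ : Eq κ e τ) => refl κ τ
  ~> fun (κ : Type0) => fun (ψ : κ) => fun (m : κ) => fun (o : Eq κ ψ m) => refl κ m
type:
  forall (κ : Type0), forall (ψ : κ), forall (m : κ), Eq κ ψ m -> Eq κ m m


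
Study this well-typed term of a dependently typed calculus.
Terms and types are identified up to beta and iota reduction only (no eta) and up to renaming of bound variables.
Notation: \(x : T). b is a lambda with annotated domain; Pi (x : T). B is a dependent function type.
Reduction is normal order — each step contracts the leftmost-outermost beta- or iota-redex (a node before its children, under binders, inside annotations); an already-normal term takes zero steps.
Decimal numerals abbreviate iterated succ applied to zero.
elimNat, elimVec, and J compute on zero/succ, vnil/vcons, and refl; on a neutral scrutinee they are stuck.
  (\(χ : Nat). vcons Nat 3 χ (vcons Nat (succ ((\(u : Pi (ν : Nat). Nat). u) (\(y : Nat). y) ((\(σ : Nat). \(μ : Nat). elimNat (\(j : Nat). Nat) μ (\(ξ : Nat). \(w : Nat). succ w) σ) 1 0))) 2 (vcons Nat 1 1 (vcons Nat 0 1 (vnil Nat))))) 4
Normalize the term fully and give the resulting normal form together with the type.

reduced normal form:
  vcons Nat 3 4 (vcons Nat 2 2 (vcons Nat 1 1 (vcons Nat 0 1 (vnil Nat))))
type:
  Vec Nat 4
observation: 9 normal-order steps separate the term from its normal form.


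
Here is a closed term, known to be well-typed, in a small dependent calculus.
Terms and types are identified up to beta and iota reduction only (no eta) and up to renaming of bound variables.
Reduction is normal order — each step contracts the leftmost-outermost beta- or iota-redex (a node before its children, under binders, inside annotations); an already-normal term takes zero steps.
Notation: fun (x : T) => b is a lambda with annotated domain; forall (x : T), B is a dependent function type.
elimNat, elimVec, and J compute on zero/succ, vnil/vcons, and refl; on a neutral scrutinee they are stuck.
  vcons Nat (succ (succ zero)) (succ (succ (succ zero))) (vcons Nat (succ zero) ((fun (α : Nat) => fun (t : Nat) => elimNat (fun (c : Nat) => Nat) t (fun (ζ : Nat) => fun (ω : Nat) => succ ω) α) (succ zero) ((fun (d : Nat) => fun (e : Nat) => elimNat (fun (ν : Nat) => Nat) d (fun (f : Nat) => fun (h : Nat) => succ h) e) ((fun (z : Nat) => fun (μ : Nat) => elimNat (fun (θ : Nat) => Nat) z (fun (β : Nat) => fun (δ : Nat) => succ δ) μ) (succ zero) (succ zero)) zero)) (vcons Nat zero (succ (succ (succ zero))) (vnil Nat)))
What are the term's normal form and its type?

resulting normal form:
  vcons Nat (succ (succ zero)) (succ (succ (succ zero))) (vcons Nat (succ zero) (succ (succ (succ zero))) (vcons Nat zero (succ (succ (succ zero))) (vnil Nat)))
type:
  Vec Nat (succ (succ (succ zero)))
observation: reduction starts at a beta-redex, and 15 normal-order steps reach the normal form.


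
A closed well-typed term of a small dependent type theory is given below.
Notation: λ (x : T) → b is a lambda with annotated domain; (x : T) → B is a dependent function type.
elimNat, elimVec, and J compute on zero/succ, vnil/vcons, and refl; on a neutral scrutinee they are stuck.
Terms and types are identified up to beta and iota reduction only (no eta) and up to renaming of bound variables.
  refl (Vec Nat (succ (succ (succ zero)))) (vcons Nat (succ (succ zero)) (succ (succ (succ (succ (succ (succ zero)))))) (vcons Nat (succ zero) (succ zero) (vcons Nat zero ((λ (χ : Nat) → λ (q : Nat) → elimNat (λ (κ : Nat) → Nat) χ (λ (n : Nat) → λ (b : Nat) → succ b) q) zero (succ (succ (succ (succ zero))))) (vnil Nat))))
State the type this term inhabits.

type:
  Eq (Vec Nat (succ (succ (succ zero)))) (vcons Nat (succ (succ zero)) (succ (succ (succ (succ (succ (succ zero)))))) (vcons Nat (succ zero) (succ zero) (vcons Nat zero (succ (succ (succ (succ zero)))) (vnil Nat)))) (vcons Nat (succ (succ zero)) (succ (succ (succ (succ (succ (succ zero)))))) (vcons Nat (succ zero) (succ zero) (vcons Nat zero (succ (succ (succ (succ zero)))) (vnil Nat))))


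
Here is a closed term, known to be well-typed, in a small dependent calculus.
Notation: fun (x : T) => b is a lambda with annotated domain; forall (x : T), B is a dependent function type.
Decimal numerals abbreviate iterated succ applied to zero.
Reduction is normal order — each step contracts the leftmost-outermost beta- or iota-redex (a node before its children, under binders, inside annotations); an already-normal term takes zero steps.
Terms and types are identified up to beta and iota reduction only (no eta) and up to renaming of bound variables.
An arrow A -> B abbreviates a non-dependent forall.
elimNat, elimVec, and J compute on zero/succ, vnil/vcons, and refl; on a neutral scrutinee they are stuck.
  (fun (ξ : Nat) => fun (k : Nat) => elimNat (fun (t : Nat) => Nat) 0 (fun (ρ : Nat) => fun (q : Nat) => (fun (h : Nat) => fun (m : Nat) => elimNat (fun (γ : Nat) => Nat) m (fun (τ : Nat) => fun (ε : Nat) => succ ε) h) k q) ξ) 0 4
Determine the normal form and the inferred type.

reduced normal form:
  0
inferred type:
  Nat
observation: contracting a beta-redex first, the term normalizes in 3 steps.


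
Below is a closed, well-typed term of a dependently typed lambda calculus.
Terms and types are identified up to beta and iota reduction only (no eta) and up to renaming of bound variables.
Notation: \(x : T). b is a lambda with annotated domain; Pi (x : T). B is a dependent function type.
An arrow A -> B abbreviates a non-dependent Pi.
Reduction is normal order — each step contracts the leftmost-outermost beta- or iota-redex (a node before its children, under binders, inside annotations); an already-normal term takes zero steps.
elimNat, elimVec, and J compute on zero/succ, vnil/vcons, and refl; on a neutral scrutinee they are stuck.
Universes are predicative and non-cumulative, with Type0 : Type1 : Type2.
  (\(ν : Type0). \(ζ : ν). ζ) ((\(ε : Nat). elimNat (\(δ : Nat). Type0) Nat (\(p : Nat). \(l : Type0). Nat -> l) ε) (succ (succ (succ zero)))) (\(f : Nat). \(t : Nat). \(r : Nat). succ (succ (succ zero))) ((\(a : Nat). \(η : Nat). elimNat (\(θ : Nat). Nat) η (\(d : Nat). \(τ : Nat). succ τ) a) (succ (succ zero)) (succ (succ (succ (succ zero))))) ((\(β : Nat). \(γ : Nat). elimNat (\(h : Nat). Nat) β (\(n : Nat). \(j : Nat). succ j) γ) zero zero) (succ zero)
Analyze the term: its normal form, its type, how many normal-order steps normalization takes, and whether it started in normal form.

reduced normal form:
  succ (succ (succ zero))
the term's type:
  Nat
steps to reach normal form (normal order): 5
started in normal form: no
first redex: a beta-redex
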